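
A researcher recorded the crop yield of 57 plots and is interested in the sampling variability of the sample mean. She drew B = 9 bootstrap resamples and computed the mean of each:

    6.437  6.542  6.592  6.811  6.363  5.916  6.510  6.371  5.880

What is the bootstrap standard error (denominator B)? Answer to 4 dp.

SE* = 0.2873

Bootstrap SE is the standard deviation of the 9 replicate means.
Mean of replicates: (6.437 + 6.542 + 6.592 + 6.811 + 6.363 + 5.916 + 6.510 + 6.371 + 5.880) / 9 = 57.42200 / 9 = 6.38022
Sum of squared deviations: (+0.05678)² + (+0.16178)² + (+0.21178)² + (+0.43078)² + (−0.01722)² + (−0.46422)² + (+0.12978)² + (−0.00922)² + (−0.50022)² = 0.74276
Variance = 0.74276 / 9 = 0.08253
SE* = √0.08253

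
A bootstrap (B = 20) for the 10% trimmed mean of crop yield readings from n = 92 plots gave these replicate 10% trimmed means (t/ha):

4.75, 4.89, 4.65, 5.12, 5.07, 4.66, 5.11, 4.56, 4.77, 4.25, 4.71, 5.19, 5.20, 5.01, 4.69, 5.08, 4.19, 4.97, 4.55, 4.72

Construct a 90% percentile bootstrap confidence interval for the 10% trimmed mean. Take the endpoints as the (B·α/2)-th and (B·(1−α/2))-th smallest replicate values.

Sorted replicates: 4.19, 4.25, 4.55, 4.56, 4.65, 4.66, 4.69, 4.71, 4.72, 4.75, 4.77, 4.89, 4.97, 5.01, 5.07, 5.08, 5.11, 5.12, 5.19, 5.20
α = 0.10; lower rank = 20 × 0.050 = 1; upper rank = 20 × 0.950 = 19.
The 1st smallest replicate is 4.19; the 19th is 5.19.

(4.19, 5.19)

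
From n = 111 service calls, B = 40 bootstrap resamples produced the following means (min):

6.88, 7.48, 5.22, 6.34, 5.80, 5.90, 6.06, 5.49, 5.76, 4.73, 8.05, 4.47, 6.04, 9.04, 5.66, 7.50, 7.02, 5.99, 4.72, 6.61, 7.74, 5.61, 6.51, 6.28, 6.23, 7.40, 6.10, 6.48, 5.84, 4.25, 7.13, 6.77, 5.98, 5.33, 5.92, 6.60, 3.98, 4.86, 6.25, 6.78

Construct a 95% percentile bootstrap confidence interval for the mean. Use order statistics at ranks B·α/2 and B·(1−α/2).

(3.98, 8.05)

Sorted replicates: 3.98, 4.25, 4.47, 4.72, 4.73, 4.86, 5.22, 5.33, 5.49, 5.61, 5.66, 5.76, 5.80, 5.84, 5.90, 5.92, 5.98, 5.99, 6.04, 6.06, 6.10, 6.23, 6.25, 6.28, 6.34, 6.48, 6.51, 6.60, 6.61, 6.77, 6.78, 6.88, 7.02, 7.13, 7.40, 7.48, 7.50, 7.74, 8.05, 9.04
α = 0.05; lower rank = 40 × 0.025 = 1; upper rank = 40 × 0.975 = 39.
The 1st smallest replicate is 3.98; the 39th is 8.05.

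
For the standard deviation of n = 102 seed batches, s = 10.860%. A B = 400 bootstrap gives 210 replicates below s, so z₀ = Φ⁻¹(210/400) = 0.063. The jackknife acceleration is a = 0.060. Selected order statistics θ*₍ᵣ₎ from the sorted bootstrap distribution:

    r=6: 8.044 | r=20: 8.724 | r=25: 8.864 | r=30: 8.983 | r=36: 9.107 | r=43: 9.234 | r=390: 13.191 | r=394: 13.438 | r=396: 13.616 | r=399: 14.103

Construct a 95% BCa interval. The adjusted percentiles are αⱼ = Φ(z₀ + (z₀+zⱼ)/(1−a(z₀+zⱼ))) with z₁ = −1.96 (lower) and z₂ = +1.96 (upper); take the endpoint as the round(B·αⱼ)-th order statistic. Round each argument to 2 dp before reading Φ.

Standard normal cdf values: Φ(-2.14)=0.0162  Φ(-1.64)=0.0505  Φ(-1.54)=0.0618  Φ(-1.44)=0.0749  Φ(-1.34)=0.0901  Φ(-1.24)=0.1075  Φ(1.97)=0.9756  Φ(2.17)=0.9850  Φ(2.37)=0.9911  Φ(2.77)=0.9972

(8.724, 13.616)

Lower: z₀ + z₁ = 0.063 + (-1.960) = -1.897; 1 − a(z₀+z₁) = 1 − (0.060)(-1.897) = 1.1138; argument = 0.063 + (-1.897)/1.1138 = -1.6401 → -1.64.
α₁ = Φ(-1.64) = 0.0505; rank = round(400 × 0.0505) = 20; θ*₍20₎ = 8.724.
Upper: z₀ + z₂ = 2.023; 1 − a(z₀+z₂) = 0.8786; argument = 2.3655 → 2.37; α₂ = 0.9911; rank = 396; θ*₍396₎ = 13.616.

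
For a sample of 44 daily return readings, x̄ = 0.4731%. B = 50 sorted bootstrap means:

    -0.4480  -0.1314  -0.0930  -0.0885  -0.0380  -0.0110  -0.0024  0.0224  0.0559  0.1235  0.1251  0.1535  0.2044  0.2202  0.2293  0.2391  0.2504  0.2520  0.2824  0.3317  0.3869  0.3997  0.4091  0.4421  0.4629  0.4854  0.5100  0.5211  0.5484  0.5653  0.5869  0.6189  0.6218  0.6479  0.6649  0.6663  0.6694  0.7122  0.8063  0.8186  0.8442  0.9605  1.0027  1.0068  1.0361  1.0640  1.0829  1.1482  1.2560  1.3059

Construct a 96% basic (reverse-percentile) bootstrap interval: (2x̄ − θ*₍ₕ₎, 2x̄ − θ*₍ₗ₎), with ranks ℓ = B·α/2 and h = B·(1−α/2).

(-0.3098, 1.3942)

Percentile endpoints at ranks 1 and 49: θ*₍1₎ = -0.4480, θ*₍49₎ = 1.2560.
Basic interval reflects these around x̄:
  lower = 2 × 0.4731 − 1.2560 = -0.3098
  upper = 2 × 0.4731 − -0.4480 = 1.3942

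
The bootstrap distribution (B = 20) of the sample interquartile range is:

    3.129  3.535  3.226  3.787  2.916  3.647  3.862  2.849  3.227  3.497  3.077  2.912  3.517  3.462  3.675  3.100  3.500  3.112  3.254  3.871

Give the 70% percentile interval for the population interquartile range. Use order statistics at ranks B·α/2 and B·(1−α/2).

Sorted replicates: 2.849, 2.912, 2.916, 3.077, 3.100, 3.112, 3.129, 3.226, 3.227, 3.254, 3.462, 3.497, 3.500, 3.517, 3.535, 3.647, 3.675, 3.787, 3.862, 3.871
α = 0.30; lower rank = 20 × 0.150 = 3; upper rank = 20 × 0.850 = 17.
The 3rd smallest replicate is 2.916; the 17th is 3.675.

(2.916, 3.675)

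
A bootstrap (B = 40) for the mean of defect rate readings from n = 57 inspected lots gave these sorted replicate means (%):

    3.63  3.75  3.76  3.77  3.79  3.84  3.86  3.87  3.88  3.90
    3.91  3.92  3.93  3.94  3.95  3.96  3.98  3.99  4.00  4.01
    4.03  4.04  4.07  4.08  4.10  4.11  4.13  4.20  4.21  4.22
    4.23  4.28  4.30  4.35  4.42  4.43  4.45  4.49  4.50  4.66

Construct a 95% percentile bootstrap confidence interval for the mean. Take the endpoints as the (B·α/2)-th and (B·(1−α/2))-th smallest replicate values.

(3.63, 4.50)

α = 0.05; lower rank = 40 × 0.025 = 1; upper rank = 40 × 0.975 = 39.
The 1st smallest replicate is 3.63; the 39th is 4.50.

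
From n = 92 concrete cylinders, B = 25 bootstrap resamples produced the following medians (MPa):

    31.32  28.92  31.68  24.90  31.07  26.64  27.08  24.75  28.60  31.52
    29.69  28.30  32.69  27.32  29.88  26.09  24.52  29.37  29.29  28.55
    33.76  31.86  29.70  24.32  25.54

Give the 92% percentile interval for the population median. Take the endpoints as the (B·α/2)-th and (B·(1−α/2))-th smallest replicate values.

(24.32, 32.69)

Sorted replicates: 24.32, 24.52, 24.75, 24.90, 25.54, 26.09, 26.64, 27.08, 27.32, 28.30, 28.55, 28.60, 28.92, 29.29, 29.37, 29.69, 29.70, 29.88, 31.07, 31.32, 31.52, 31.68, 31.86, 32.69, 33.76
α = 0.08; lower rank = 25 × 0.040 = 1; upper rank = 25 × 0.960 = 24.
The 1st smallest replicate is 24.32; the 24th is 32.69.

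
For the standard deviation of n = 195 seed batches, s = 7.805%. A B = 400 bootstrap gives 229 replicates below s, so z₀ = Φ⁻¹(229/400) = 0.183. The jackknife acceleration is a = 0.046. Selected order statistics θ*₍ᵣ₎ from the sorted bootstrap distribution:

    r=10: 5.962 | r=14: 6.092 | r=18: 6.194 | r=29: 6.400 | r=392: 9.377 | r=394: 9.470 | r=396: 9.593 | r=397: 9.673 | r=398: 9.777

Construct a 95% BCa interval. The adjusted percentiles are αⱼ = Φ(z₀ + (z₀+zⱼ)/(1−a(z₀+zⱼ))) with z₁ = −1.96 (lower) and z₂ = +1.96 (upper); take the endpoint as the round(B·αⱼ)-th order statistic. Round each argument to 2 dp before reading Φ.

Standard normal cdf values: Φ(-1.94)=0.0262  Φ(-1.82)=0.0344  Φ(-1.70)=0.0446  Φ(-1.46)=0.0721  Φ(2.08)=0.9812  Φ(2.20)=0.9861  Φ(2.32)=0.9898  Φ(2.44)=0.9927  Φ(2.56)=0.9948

(6.400, 9.777)

Lower: z₀ + z₁ = 0.183 + (-1.960) = -1.777; 1 − a(z₀+z₁) = 1 − (0.046)(-1.777) = 1.0817; argument = 0.183 + (-1.777)/1.0817 = -1.4597 → -1.46.
α₁ = Φ(-1.46) = 0.0721; rank = round(400 × 0.0721) = 29; θ*₍29₎ = 6.400.
Upper: z₀ + z₂ = 2.143; 1 − a(z₀+z₂) = 0.9014; argument = 2.5604 → 2.56; α₂ = 0.9948; rank = 398; θ*₍398₎ = 9.777.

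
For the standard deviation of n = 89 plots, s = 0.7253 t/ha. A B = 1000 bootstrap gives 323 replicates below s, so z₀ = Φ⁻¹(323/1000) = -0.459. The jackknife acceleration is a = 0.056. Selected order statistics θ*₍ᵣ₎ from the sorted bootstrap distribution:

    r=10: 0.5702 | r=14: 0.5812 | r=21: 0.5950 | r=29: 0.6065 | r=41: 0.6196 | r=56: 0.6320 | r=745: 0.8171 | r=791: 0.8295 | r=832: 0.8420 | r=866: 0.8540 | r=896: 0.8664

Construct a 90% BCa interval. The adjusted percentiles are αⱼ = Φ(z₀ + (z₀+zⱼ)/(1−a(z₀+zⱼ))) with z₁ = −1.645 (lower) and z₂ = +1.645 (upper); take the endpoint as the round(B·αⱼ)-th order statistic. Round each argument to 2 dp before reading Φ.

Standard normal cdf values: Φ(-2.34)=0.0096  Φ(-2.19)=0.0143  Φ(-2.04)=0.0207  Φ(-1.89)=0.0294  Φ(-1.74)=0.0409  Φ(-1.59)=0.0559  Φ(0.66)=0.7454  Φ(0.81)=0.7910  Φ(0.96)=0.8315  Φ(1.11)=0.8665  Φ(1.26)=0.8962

(0.5702, 0.8295)

Lower: z₀ + z₁ = -0.459 + (-1.645) = -2.104; 1 − a(z₀+z₁) = 1 − (0.056)(-2.104) = 1.1178; argument = -0.459 + (-2.104)/1.1178 = -2.3412 → -2.34.
α₁ = Φ(-2.34) = 0.0096; rank = round(1000 × 0.0096) = 10; θ*₍10₎ = 0.5702.
Upper: z₀ + z₂ = 1.186; 1 − a(z₀+z₂) = 0.9336; argument = 0.8114 → 0.81; α₂ = 0.7910; rank = 791; θ*₍791₎ = 0.8295.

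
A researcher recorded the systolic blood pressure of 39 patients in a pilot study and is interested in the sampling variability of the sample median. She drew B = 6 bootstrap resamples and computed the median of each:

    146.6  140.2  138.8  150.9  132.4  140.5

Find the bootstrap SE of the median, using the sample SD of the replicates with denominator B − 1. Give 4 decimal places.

SE* = 6.4364

Bootstrap SE is the standard deviation of the 6 replicate medians.
Mean of replicates: (146.6 + 140.2 + 138.8 + 150.9 + 132.4 + 140.5) / 6 = 849.40000 / 6 = 141.56667
Sum of squared deviations: (+5.03333)² + (−1.36667)² + (−2.76667)² + (+9.33333)² + (−9.16667)² + (−1.06667)² = 207.13333
Variance = 207.13333 / 5 = 41.42667
SE* = √41.42667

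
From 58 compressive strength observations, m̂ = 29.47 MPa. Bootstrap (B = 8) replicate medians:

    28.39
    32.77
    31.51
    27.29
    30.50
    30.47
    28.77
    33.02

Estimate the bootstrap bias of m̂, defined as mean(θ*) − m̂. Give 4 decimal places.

mean(θ*) = (28.39 + 32.77 + 31.51 + 27.29 + 30.50 + 30.47 + 28.77 + 33.02) / 8 = 30.34000
bias = 30.34000 − 29.47

bias = +0.8700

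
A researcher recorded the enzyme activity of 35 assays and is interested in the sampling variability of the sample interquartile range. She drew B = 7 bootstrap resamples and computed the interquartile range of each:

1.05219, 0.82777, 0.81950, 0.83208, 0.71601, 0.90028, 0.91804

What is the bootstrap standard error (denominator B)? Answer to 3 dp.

SE* = 0.097

Bootstrap SE is the standard deviation of the 7 replicate interquartile ranges.
Mean of replicates: (1.05219 + 0.82777 + 0.81950 + 0.83208 + 0.71601 + 0.90028 + 0.91804) / 7 = 6.065870 / 7 = 0.866553
Sum of squared deviations: (+0.185637)² + (−0.038783)² + (−0.047053)² + (−0.034473)² + (−0.150543)² + (+0.033727)² + (+0.051487)² = 0.065819
Variance = 0.065819 / 7 = 0.009403
SE* = √0.009403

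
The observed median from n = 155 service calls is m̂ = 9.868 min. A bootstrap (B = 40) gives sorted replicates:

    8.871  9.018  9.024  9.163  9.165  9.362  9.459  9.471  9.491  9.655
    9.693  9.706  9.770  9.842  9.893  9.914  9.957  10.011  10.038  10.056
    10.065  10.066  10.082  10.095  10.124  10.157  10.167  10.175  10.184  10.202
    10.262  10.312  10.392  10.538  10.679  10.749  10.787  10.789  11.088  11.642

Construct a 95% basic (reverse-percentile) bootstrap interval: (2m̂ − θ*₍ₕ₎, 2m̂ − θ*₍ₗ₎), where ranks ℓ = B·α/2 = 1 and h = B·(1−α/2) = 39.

(8.648, 10.865)

Percentile endpoints at ranks 1 and 39: θ*₍1₎ = 8.871, θ*₍39₎ = 11.088.
Basic interval reflects these around m̂:
  lower = 2 × 9.868 − 11.088 = 8.648
  upper = 2 × 9.868 − 8.871 = 10.865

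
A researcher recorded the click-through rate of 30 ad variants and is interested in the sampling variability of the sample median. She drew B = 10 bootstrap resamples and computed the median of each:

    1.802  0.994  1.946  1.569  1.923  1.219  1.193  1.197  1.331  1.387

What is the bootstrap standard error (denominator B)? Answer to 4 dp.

Bootstrap SE is the standard deviation of the 10 replicate medians.
Mean of replicates: (1.802 + 0.994 + 1.946 + 1.569 + 1.923 + 1.219 + 1.193 + 1.197 + 1.331 + 1.387) / 10 = 14.56100 / 10 = 1.45610
Sum of squared deviations: (+0.34590)² + (−0.46210)² + (+0.48990)² + (+0.11290)² + (+0.46690)² + (−0.23710)² + (−0.26310)² + (−0.25910)² + (−0.12510)² + (−0.06910)² = 1.01692
Variance = 1.01692 / 10 = 0.10169
SE* = √0.10169

SE* = 0.3189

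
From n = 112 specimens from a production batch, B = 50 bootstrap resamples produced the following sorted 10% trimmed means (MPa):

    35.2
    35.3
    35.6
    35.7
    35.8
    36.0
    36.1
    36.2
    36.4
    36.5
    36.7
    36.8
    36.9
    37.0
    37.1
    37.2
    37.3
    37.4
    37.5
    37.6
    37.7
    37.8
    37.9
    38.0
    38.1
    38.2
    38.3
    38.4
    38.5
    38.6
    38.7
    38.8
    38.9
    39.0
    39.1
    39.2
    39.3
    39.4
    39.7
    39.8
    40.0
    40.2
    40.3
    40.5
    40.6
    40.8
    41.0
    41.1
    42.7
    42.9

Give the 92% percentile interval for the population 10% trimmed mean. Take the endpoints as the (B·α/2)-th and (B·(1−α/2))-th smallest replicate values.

(35.3, 41.1)

α = 0.08; lower rank = 50 × 0.040 = 2; upper rank = 50 × 0.960 = 48.
The 2nd smallest replicate is 35.3; the 48th is 41.1.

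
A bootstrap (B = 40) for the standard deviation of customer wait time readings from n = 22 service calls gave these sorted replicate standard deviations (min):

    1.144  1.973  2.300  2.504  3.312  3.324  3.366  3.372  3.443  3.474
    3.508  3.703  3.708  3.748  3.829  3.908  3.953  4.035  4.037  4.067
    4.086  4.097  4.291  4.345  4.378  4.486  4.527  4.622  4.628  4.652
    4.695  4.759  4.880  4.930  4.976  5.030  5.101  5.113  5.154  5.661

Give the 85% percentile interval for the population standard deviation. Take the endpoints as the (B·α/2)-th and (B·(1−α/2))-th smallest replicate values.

α = 0.15; lower rank = 40 × 0.075 = 3; upper rank = 40 × 0.925 = 37.
The 3rd smallest replicate is 2.300; the 37th is 5.101.

(2.300, 5.101)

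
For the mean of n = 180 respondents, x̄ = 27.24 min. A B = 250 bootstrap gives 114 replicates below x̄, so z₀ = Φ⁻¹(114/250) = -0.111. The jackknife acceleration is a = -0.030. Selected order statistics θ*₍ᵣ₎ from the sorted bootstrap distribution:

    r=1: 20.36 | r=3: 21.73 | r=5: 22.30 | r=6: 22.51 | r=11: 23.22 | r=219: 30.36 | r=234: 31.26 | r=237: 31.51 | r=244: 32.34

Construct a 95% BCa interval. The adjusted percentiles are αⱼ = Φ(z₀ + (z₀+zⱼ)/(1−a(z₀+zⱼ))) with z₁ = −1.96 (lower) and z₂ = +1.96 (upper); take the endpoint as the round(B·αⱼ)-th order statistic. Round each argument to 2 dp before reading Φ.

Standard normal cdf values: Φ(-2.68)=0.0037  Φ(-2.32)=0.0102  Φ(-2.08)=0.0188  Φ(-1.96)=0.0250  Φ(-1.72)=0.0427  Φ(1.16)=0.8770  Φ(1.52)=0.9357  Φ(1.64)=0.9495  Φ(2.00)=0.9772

(21.73, 31.51)

Lower: z₀ + z₁ = -0.111 + (-1.960) = -2.071; 1 − a(z₀+z₁) = 1 − (-0.030)(-2.071) = 0.9379; argument = -0.111 + (-2.071)/0.9379 = -2.3192 → -2.32.
α₁ = Φ(-2.32) = 0.0102; rank = round(250 × 0.0102) = 3; θ*₍3₎ = 21.73.
Upper: z₀ + z₂ = 1.849; 1 − a(z₀+z₂) = 1.0555; argument = 1.6408 → 1.64; α₂ = 0.9495; rank = 237; θ*₍237₎ = 31.51.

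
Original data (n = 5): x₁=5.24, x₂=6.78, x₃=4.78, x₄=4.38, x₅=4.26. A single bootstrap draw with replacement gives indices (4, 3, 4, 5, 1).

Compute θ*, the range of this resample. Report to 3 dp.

θ* = 0.980

Resample values: 4.38, 4.78, 4.38, 4.26, 5.24.
Range = 5.24 − 4.26 = 0.980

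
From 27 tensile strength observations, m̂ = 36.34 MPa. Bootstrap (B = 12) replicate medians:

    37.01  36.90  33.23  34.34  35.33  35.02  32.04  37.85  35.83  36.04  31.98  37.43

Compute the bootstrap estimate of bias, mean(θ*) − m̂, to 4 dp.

bias = −1.0900

mean(θ*) = (37.01 + 36.90 + 33.23 + 34.34 + 35.33 + 35.02 + 32.04 + 37.85 + 35.83 + 36.04 + 31.98 + 37.43) / 12 = 35.25000
bias = 35.25000 − 36.34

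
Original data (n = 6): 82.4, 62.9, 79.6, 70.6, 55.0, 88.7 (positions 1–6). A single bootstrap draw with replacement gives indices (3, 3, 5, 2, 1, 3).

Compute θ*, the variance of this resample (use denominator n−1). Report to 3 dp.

Resample values: 79.6, 79.6, 55.0, 62.9, 82.4, 79.6.
Mean = 73.1833; sum of squared deviations = 644.8483
s² = 644.8483 / 5 = 128.9697

θ* = 128.970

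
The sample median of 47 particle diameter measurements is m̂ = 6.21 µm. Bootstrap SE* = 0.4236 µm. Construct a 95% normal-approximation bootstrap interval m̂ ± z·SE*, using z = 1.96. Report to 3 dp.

Margin = 1.96 × 0.4236 = 0.8303
Interval: 6.21 ± 0.8303

(5.380, 7.040)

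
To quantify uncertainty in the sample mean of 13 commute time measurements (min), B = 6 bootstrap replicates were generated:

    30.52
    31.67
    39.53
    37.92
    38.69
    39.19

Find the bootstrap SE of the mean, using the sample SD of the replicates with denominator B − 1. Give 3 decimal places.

Bootstrap SE is the standard deviation of the 6 replicate means.
Mean of replicates: (30.52 + 31.67 + 39.53 + 37.92 + 38.69 + 39.19) / 6 = 217.5200 / 6 = 36.2533
Sum of squared deviations: (−5.7333)² + (−4.5833)² + (+3.2767)² + (+1.6667)² + (+2.4367)² + (+2.9367)² = 81.9537
Variance = 81.9537 / 5 = 16.3907
SE* = √16.3907

SE* = 4.049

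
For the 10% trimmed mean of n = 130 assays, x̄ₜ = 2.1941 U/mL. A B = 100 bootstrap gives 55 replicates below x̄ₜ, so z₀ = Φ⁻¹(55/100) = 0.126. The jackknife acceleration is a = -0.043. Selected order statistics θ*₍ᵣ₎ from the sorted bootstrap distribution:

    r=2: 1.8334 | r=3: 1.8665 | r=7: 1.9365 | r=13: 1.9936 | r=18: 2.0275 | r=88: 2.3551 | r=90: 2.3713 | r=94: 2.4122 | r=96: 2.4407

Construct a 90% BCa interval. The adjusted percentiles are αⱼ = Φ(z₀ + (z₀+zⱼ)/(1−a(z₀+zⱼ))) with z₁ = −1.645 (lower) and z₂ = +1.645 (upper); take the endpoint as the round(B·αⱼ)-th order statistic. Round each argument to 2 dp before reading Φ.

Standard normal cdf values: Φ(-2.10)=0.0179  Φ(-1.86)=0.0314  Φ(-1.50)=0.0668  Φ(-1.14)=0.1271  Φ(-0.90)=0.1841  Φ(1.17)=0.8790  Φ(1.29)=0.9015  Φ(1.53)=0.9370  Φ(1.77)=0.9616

(1.9365, 2.4407)

Lower: z₀ + z₁ = 0.126 + (-1.645) = -1.519; 1 − a(z₀+z₁) = 1 − (-0.043)(-1.519) = 0.9347; argument = 0.126 + (-1.519)/0.9347 = -1.4991 → -1.50.
α₁ = Φ(-1.50) = 0.0668; rank = round(100 × 0.0668) = 7; θ*₍7₎ = 1.9365.
Upper: z₀ + z₂ = 1.771; 1 − a(z₀+z₂) = 1.0762; argument = 1.7717 → 1.77; α₂ = 0.9616; rank = 96; θ*₍96₎ = 2.4407.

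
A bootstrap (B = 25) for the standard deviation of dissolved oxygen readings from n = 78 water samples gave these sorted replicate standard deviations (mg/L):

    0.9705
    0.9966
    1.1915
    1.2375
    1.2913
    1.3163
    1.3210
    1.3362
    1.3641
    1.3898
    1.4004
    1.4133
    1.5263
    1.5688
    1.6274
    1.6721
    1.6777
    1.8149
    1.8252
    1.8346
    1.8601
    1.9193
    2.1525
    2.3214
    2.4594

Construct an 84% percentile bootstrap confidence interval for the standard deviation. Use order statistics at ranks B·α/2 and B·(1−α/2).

α = 0.16; lower rank = 25 × 0.080 = 2; upper rank = 25 × 0.920 = 23.
The 2nd smallest replicate is 0.9966; the 23rd is 2.1525.

(0.9966, 2.1525)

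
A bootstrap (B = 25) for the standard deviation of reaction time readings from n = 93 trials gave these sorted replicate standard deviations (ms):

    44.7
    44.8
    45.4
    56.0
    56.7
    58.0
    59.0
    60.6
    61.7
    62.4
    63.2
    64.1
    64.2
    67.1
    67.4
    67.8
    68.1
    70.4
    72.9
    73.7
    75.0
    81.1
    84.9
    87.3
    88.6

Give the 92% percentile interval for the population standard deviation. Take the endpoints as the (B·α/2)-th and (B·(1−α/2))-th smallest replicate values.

α = 0.08; lower rank = 25 × 0.040 = 1; upper rank = 25 × 0.960 = 24.
The 1st smallest replicate is 44.7; the 24th is 87.3.

(44.7, 87.3)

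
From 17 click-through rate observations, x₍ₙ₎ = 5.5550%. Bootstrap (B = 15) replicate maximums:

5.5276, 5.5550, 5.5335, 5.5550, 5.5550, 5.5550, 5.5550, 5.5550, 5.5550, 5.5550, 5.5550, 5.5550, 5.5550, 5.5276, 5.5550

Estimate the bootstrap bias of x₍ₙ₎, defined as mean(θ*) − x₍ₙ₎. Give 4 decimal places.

mean(θ*) = (5.5276 + 5.5550 + 5.5335 + 5.5550 + 5.5550 + 5.5550 + 5.5550 + 5.5550 + 5.5550 + 5.5550 + 5.5550 + 5.5550 + 5.5550 + 5.5276 + 5.5550) / 15 = 5.54991
bias = 5.54991 − 5.5550

bias = −0.0051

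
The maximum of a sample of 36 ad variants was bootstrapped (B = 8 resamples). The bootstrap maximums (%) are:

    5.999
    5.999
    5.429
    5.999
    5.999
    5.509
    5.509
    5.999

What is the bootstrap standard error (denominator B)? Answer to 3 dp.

Bootstrap SE is the standard deviation of the 8 replicate maximums.
Mean of replicates: (5.999 + 5.999 + 5.429 + 5.999 + 5.999 + 5.509 + 5.509 + 5.999) / 8 = 46.4420 / 8 = 5.8053
Sum of squared deviations: (+0.1937)² + (+0.1937)² + (−0.3762)² + (+0.1937)² + (+0.1937)² + (−0.2962)² + (−0.2962)² + (+0.1937)² = 0.5048
Variance = 0.5048 / 8 = 0.0631
SE* = √0.0631

SE* = 0.251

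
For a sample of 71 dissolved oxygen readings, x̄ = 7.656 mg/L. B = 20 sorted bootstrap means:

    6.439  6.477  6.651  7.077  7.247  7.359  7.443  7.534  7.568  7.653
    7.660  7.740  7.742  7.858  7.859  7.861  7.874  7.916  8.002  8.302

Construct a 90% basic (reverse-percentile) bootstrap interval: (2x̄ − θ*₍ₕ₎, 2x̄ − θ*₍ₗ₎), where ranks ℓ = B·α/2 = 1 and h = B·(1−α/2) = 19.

Percentile endpoints at ranks 1 and 19: θ*₍1₎ = 6.439, θ*₍19₎ = 8.002.
Basic interval reflects these around x̄:
  lower = 2 × 7.656 − 8.002 = 7.310
  upper = 2 × 7.656 − 6.439 = 8.873

(7.310, 8.873)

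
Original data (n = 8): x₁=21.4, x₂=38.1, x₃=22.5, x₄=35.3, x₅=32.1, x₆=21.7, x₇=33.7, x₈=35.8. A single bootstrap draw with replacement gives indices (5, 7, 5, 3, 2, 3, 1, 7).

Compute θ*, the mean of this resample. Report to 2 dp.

Resample values: 32.1, 33.7, 32.1, 22.5, 38.1, 22.5, 21.4, 33.7.
Mean = (32.1 + 33.7 + 32.1 + 22.5 + 38.1 + 22.5 + 21.4 + 33.7) / 8 = 236.10 / 8 = 29.51

θ* = 29.51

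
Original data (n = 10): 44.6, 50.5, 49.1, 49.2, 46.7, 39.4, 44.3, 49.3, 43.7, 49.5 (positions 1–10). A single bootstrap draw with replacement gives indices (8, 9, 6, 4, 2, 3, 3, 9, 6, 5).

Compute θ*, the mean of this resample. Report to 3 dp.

θ* = 46.010

Resample values: 49.3, 43.7, 39.4, 49.2, 50.5, 49.1, 49.1, 43.7, 39.4, 46.7.
Mean = (49.3 + 43.7 + 39.4 + 49.2 + 50.5 + 49.1 + 49.1 + 43.7 + 39.4 + 46.7) / 10 = 460.10 / 10 = 46.010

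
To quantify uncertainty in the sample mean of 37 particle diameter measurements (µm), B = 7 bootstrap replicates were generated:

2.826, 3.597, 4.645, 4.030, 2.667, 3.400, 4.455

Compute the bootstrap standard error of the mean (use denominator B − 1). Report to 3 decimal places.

Bootstrap SE is the standard deviation of the 7 replicate means.
Mean of replicates: (2.826 + 3.597 + 4.645 + 4.030 + 2.667 + 3.400 + 4.455) / 7 = 25.6200 / 7 = 3.6600
Sum of squared deviations: (−0.8340)² + (−0.0630)² + (+0.9850)² + (+0.3700)² + (−0.9930)² + (−0.2600)² + (+0.7950)² = 3.4923
Variance = 3.4923 / 6 = 0.5821
SE* = √0.5821

SE* = 0.763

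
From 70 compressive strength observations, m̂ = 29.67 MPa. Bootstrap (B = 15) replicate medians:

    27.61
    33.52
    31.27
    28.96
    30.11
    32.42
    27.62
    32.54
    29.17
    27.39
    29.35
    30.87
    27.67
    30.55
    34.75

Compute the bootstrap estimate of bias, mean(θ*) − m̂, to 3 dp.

bias = +0.583

mean(θ*) = (27.61 + 33.52 + 31.27 + 28.96 + 30.11 + 32.42 + 27.62 + 32.54 + 29.17 + 27.39 + 29.35 + 30.87 + 27.67 + 30.55 + 34.75) / 15 = 30.2533
bias = 30.2533 − 29.67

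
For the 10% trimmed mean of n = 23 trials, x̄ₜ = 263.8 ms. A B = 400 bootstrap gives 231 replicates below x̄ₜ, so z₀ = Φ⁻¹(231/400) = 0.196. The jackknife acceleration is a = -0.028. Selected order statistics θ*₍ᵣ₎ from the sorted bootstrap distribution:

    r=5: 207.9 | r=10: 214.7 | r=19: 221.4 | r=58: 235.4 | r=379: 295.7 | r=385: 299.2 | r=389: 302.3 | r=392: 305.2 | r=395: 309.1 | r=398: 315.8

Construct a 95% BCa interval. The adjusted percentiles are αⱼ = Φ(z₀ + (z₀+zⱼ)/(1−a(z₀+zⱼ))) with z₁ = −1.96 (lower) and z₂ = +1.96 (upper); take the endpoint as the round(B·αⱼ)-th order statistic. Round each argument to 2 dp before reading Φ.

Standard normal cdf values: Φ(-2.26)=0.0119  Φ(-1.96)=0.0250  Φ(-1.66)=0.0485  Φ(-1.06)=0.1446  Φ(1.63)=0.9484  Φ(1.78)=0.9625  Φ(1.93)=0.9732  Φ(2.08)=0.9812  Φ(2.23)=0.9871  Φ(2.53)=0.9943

(221.4, 309.1)

Lower: z₀ + z₁ = 0.196 + (-1.960) = -1.764; 1 − a(z₀+z₁) = 1 − (-0.028)(-1.764) = 0.9506; argument = 0.196 + (-1.764)/0.9506 = -1.6597 → -1.66.
α₁ = Φ(-1.66) = 0.0485; rank = round(400 × 0.0485) = 19; θ*₍19₎ = 221.4.
Upper: z₀ + z₂ = 2.156; 1 − a(z₀+z₂) = 1.0604; argument = 2.2293 → 2.23; α₂ = 0.9871; rank = 395; θ*₍395₎ = 309.1.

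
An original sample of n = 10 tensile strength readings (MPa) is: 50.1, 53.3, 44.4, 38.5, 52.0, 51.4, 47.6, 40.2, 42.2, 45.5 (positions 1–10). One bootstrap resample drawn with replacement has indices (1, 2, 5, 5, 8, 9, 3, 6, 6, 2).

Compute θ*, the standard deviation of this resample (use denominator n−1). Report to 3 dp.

θ* = 4.860

Resample values: 50.1, 53.3, 52.0, 52.0, 40.2, 42.2, 44.4, 51.4, 51.4, 53.3.
Mean = 49.0300; sum of squared deviations = 212.5410
s² = 212.5410 / 9 = 23.6157
s = √23.6157 = 4.860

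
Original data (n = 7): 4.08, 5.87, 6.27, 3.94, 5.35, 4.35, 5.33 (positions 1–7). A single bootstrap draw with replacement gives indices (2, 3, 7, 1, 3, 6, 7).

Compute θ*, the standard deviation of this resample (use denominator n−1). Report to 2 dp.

Resample values: 5.87, 6.27, 5.33, 4.08, 6.27, 4.35, 5.33.
Mean = 5.3571; sum of squared deviations = 4.5765
s² = 4.5765 / 6 = 0.7628
s = √0.7628 = 0.87

θ* = 0.87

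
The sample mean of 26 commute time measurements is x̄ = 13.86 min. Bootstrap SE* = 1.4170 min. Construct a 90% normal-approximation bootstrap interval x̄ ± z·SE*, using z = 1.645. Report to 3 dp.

(11.529, 16.191)

Margin = 1.645 × 1.4170 = 2.3310
Interval: 13.86 ± 2.3310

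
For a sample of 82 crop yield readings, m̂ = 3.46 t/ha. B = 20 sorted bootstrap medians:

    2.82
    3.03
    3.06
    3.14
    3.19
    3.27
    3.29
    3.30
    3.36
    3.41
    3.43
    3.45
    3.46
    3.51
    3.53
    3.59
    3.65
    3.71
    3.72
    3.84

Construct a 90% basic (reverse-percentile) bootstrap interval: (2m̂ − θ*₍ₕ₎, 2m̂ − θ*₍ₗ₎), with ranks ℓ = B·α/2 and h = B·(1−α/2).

Percentile endpoints at ranks 1 and 19: θ*₍1₎ = 2.82, θ*₍19₎ = 3.72.
Basic interval reflects these around m̂:
  lower = 2 × 3.46 − 3.72 = 3.20
  upper = 2 × 3.46 − 2.82 = 4.10

(3.20, 4.10)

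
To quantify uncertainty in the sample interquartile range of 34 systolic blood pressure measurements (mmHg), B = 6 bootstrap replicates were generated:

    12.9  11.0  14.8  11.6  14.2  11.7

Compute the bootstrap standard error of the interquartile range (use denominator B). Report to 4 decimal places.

Bootstrap SE is the standard deviation of the 6 replicate interquartile ranges.
Mean of replicates: (12.9 + 11.0 + 14.8 + 11.6 + 14.2 + 11.7) / 6 = 76.20000 / 6 = 12.70000
Sum of squared deviations: (+0.20000)² + (−1.70000)² + (+2.10000)² + (−1.10000)² + (+1.50000)² + (−1.00000)² = 11.80000
Variance = 11.80000 / 6 = 1.96667
SE* = √1.96667

SE* = 1.4024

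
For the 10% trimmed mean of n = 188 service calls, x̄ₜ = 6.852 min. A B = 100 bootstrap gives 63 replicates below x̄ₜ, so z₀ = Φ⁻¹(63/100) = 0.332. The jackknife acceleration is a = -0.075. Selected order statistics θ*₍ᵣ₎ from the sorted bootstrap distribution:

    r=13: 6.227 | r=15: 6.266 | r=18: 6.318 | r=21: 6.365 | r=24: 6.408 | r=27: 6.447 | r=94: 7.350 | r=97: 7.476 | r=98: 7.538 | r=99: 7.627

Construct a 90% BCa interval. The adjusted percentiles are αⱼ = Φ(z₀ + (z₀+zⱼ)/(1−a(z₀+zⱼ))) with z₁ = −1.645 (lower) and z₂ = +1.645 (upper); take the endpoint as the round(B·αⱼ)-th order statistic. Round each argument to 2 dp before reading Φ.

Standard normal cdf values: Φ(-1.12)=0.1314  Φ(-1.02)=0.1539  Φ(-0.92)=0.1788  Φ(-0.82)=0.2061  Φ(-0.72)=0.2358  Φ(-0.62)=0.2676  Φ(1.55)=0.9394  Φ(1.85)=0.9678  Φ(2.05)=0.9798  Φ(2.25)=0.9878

(6.227, 7.538)

Lower: z₀ + z₁ = 0.332 + (-1.645) = -1.313; 1 − a(z₀+z₁) = 1 − (-0.075)(-1.313) = 0.9015; argument = 0.332 + (-1.313)/0.9015 = -1.1244 → -1.12.
α₁ = Φ(-1.12) = 0.1314; rank = round(100 × 0.1314) = 13; θ*₍13₎ = 6.227.
Upper: z₀ + z₂ = 1.977; 1 − a(z₀+z₂) = 1.1483; argument = 2.0537 → 2.05; α₂ = 0.9798; rank = 98; θ*₍98₎ = 7.538.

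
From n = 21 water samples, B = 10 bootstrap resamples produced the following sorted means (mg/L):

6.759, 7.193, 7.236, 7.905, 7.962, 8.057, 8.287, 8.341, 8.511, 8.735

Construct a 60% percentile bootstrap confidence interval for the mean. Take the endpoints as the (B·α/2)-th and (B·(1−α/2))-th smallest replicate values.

α = 0.40; lower rank = 10 × 0.200 = 2; upper rank = 10 × 0.800 = 8.
The 2nd smallest replicate is 7.193; the 8th is 8.341.

(7.193, 8.341)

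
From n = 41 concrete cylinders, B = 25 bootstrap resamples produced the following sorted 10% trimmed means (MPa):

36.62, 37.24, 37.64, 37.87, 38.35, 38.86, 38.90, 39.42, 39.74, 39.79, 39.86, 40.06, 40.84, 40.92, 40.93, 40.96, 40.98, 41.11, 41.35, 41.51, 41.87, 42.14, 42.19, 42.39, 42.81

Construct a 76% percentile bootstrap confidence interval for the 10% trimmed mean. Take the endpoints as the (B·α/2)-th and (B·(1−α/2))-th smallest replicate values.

α = 0.24; lower rank = 25 × 0.120 = 3; upper rank = 25 × 0.880 = 22.
The 3rd smallest replicate is 37.64; the 22nd is 42.14.

(37.64, 42.14)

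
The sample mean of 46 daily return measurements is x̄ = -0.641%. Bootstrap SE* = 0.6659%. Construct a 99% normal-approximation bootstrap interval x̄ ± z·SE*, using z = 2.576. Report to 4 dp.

(-2.3564, 1.0744)

Margin = 2.576 × 0.6659 = 1.71536
Interval: -0.641 ± 1.71536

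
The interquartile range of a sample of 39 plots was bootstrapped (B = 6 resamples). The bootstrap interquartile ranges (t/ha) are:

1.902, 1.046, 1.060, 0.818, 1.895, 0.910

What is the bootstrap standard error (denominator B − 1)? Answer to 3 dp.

SE* = 0.494

Bootstrap SE is the standard deviation of the 6 replicate interquartile ranges.
Mean of replicates: (1.902 + 1.046 + 1.060 + 0.818 + 1.895 + 0.910) / 6 = 7.6310 / 6 = 1.2718
Sum of squared deviations: (+0.6302)² + (−0.2258)² + (−0.2118)² + (−0.4538)² + (+0.6232)² + (−0.3618)² = 1.2182
Variance = 1.2182 / 5 = 0.2436
SE* = √0.2436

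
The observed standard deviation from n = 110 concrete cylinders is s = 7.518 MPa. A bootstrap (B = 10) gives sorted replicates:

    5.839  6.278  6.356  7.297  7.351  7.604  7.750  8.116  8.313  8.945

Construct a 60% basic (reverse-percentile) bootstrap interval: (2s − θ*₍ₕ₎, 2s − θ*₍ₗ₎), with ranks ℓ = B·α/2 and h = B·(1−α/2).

Percentile endpoints at ranks 2 and 8: θ*₍2₎ = 6.278, θ*₍8₎ = 8.116.
Basic interval reflects these around s:
  lower = 2 × 7.518 − 8.116 = 6.920
  upper = 2 × 7.518 − 6.278 = 8.758

(6.920, 8.758)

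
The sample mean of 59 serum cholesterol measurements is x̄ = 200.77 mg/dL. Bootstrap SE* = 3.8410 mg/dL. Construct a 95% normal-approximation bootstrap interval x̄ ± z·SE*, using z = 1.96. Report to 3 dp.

(193.242, 208.298)

Margin = 1.96 × 3.8410 = 7.5284
Interval: 200.77 ± 7.5284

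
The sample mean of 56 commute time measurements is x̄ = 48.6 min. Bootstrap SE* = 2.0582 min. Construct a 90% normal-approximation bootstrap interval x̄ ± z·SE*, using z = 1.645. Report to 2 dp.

Margin = 1.645 × 2.0582 = 3.386
Interval: 48.6 ± 3.386

(45.21, 51.99)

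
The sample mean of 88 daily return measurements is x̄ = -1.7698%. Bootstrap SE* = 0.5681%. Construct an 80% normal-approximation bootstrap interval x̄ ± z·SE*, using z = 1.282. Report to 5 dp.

(-2.49810, -1.04150)

Margin = 1.282 × 0.5681 = 0.728304
Interval: -1.7698 ± 0.728304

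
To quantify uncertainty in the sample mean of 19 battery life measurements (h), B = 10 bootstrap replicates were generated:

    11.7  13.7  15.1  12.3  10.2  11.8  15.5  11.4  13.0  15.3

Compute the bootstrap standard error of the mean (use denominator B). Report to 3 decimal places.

SE* = 1.745

Bootstrap SE is the standard deviation of the 10 replicate means.
Mean of replicates: (11.7 + 13.7 + 15.1 + 12.3 + 10.2 + 11.8 + 15.5 + 11.4 + 13.0 + 15.3) / 10 = 130.0000 / 10 = 13.0000
Sum of squared deviations: (−1.3000)² + (+0.7000)² + (+2.1000)² + (−0.7000)² + (−2.8000)² + (−1.2000)² + (+2.5000)² + (−1.6000)² + (+0.0000)² + (+2.3000)² = 30.4600
Variance = 30.4600 / 10 = 3.0460
SE* = √3.0460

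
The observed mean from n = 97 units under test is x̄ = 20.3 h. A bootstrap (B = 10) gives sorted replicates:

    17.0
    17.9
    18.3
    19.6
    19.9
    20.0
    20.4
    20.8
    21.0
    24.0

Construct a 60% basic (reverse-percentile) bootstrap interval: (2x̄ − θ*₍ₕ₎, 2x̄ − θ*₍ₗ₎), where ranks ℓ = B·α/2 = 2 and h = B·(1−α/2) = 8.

(19.8, 22.7)

Percentile endpoints at ranks 2 and 8: θ*₍2₎ = 17.9, θ*₍8₎ = 20.8.
Basic interval reflects these around x̄:
  lower = 2 × 20.3 − 20.8 = 19.8
  upper = 2 × 20.3 − 17.9 = 22.7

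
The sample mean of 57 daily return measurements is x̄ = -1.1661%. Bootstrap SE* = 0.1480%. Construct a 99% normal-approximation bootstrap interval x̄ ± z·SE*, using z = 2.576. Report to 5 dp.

Margin = 2.576 × 0.1480 = 0.381248
Interval: -1.1661 ± 0.381248

(-1.54735, -0.78485)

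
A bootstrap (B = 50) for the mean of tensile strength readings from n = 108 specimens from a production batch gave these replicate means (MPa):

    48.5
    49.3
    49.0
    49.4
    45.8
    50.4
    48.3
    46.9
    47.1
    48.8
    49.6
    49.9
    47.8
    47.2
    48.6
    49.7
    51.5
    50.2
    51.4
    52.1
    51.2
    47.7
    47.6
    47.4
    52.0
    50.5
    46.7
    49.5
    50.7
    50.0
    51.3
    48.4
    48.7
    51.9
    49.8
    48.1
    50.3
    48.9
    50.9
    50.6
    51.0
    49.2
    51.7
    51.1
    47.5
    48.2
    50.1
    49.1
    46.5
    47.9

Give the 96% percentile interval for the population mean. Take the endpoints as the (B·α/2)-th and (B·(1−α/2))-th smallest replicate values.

(45.8, 52.0)

Sorted replicates: 45.8, 46.5, 46.7, 46.9, 47.1, 47.2, 47.4, 47.5, 47.6, 47.7, 47.8, 47.9, 48.1, 48.2, 48.3, 48.4, 48.5, 48.6, 48.7, 48.8, 48.9, 49.0, 49.1, 49.2, 49.3, 49.4, 49.5, 49.6, 49.7, 49.8, 49.9, 50.0, 50.1, 50.2, 50.3, 50.4, 50.5, 50.6, 50.7, 50.9, 51.0, 51.1, 51.2, 51.3, 51.4, 51.5, 51.7, 51.9, 52.0, 52.1
α = 0.04; lower rank = 50 × 0.020 = 1; upper rank = 50 × 0.980 = 49.
The 1st smallest replicate is 45.8; the 49th is 52.0.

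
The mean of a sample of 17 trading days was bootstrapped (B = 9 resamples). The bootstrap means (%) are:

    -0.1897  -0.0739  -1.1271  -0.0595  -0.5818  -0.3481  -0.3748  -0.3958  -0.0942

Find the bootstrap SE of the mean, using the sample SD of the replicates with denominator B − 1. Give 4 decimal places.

Bootstrap SE is the standard deviation of the 9 replicate means.
Mean of replicates: ((-0.1897) + (-0.0739) + (-1.1271) + (-0.0595) + (-0.5818) + (-0.3481) + (-0.3748) + (-0.3958) + (-0.0942)) / 9 = -3.24490 / 9 = -0.36054
Sum of squared deviations: (+0.17084)² + (+0.28664)² + (−0.76656)² + (+0.30104)² + (−0.22126)² + (+0.01244)² + (−0.01426)² + (−0.03526)² + (+0.26634)² = 0.91108
Variance = 0.91108 / 8 = 0.11389
SE* = √0.11389

SE* = 0.3375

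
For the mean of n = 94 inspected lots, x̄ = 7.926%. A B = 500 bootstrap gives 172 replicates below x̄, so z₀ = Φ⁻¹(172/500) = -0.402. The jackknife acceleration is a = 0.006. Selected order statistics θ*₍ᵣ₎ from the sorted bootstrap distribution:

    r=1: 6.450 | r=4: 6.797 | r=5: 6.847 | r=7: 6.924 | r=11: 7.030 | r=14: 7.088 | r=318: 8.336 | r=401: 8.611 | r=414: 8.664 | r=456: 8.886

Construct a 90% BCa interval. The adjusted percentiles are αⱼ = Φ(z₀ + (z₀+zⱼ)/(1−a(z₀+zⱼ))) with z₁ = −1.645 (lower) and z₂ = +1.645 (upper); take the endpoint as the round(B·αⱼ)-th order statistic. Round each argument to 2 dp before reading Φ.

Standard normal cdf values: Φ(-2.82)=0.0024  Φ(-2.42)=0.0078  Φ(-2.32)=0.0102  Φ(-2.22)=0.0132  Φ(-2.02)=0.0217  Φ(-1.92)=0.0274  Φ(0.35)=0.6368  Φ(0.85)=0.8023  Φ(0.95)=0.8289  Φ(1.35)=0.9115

Lower: z₀ + z₁ = -0.402 + (-1.645) = -2.047; 1 − a(z₀+z₁) = 1 − (0.006)(-2.047) = 1.0123; argument = -0.402 + (-2.047)/1.0123 = -2.4242 → -2.42.
α₁ = Φ(-2.42) = 0.0078; rank = round(500 × 0.0078) = 4; θ*₍4₎ = 6.797.
Upper: z₀ + z₂ = 1.243; 1 − a(z₀+z₂) = 0.9925; argument = 0.8503 → 0.85; α₂ = 0.8023; rank = 401; θ*₍401₎ = 8.611.

(6.797, 8.611)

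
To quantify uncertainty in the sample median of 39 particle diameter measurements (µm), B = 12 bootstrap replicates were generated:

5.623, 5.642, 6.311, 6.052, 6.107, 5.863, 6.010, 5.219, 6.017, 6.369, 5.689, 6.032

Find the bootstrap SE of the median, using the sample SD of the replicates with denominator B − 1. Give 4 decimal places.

SE* = 0.3233

Bootstrap SE is the standard deviation of the 12 replicate medians.
Mean of replicates: (5.623 + 5.642 + 6.311 + 6.052 + 6.107 + 5.863 + 6.010 + 5.219 + 6.017 + 6.369 + 5.689 + 6.032) / 12 = 70.93400 / 12 = 5.91117
Sum of squared deviations: (−0.28817)² + (−0.26917)² + (+0.39983)² + (+0.14083)² + (+0.19583)² + (−0.04817)² + (+0.09883)² + (−0.69217)² + (+0.10583)² + (+0.45783)² + (−0.22217)² + (+0.12083)² = 1.14950
Variance = 1.14950 / 11 = 0.10450
SE* = √0.10450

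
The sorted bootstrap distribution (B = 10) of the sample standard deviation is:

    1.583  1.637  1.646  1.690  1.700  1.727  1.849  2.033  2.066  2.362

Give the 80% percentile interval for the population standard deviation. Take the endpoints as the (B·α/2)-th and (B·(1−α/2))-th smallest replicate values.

(1.583, 2.066)

α = 0.20; lower rank = 10 × 0.100 = 1; upper rank = 10 × 0.900 = 9.
The 1st smallest replicate is 1.583; the 9th is 2.066.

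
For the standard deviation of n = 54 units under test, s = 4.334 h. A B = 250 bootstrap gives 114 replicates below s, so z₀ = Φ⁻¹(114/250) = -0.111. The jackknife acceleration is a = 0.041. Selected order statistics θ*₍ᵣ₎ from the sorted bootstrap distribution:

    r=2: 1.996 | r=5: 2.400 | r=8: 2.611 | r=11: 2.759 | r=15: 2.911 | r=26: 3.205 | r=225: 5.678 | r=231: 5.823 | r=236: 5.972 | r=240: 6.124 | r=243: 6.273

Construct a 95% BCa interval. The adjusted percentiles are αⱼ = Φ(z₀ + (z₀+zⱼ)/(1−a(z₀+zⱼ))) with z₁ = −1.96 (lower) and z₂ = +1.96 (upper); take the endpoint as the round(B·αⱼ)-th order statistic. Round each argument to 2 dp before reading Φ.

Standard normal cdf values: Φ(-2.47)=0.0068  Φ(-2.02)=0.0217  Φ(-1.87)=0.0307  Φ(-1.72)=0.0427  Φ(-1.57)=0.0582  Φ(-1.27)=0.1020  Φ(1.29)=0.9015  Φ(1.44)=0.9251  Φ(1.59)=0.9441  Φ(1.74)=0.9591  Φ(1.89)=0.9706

(2.400, 6.273)

Lower: z₀ + z₁ = -0.111 + (-1.960) = -2.071; 1 − a(z₀+z₁) = 1 − (0.041)(-2.071) = 1.0849; argument = -0.111 + (-2.071)/1.0849 = -2.0199 → -2.02.
α₁ = Φ(-2.02) = 0.0217; rank = round(250 × 0.0217) = 5; θ*₍5₎ = 2.400.
Upper: z₀ + z₂ = 1.849; 1 − a(z₀+z₂) = 0.9242; argument = 1.8897 → 1.89; α₂ = 0.9706; rank = 243; θ*₍243₎ = 6.273.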